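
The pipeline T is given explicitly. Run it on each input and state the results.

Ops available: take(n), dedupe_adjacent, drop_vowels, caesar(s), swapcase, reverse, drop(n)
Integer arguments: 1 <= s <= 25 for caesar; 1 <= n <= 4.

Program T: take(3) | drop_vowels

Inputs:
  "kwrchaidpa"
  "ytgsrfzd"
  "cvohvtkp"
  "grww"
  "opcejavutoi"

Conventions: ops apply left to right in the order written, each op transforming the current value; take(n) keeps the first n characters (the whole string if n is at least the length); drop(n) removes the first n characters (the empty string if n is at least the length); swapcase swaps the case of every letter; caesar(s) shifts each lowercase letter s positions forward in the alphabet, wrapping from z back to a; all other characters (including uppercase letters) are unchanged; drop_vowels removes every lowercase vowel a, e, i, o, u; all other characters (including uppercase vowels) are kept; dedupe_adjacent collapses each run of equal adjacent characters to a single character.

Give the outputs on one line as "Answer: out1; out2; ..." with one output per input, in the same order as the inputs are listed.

Execution, op by op:
  "kwrchaidpa" -> "kwr" -> "kwr"
  "ytgsrfzd" -> "ytg" -> "ytg"
  "cvohvtkp" -> "cvo" -> "cv"
  "grww" -> "grw" -> "grw"
  "opcejavutoi" -> "opc" -> "pc"

"kwr"; "ytg"; "cv"; "grw"; "pc"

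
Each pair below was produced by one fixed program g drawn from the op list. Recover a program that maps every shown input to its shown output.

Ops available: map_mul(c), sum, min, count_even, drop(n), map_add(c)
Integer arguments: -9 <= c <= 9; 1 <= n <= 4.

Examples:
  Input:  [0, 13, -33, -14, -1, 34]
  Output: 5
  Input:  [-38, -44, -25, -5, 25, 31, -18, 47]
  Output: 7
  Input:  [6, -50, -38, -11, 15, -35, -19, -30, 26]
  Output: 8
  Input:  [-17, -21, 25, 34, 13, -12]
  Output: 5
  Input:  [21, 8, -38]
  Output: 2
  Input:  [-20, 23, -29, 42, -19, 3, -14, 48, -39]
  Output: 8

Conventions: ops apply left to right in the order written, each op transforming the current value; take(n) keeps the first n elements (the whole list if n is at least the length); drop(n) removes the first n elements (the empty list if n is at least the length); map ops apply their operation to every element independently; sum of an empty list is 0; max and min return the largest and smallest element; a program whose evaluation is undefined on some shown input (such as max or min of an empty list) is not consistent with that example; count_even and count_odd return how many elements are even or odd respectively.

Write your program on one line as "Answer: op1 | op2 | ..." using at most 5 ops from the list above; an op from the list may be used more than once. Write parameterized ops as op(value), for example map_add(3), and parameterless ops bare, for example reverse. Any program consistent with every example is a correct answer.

map_mul(-4) | drop(1) | map_mul(6) | count_even

Check, running the answer program on each example:
  [0, 13, -33, -14, -1, 34] -> [0, -52, 132, 56, 4, -136] -> [-52, 132, 56, 4, -136] -> [-312, 792, 336, 24, -816] -> 5
  [-38, -44, -25, -5, 25, 31, -18, 47] -> [152, 176, 100, 20, -100, -124, 72, -188] -> [176, 100, 20, -100, -124, 72, -188] -> [1056, 600, 120, -600, -744, 432, -1128] -> 7
  [6, -50, -38, -11, 15, -35, -19, -30, 26] -> [-24, 200, 152, 44, -60, 140, 76, 120, -104] -> [200, 152, 44, -60, 140, 76, 120, -104] -> [1200, 912, 264, -360, 840, 456, 720, -624] -> 8
  [-17, -21, 25, 34, 13, -12] -> [68, 84, -100, -136, -52, 48] -> [84, -100, -136, -52, 48] -> [504, -600, -816, -312, 288] -> 5
  [21, 8, -38] -> [-84, -32, 152] -> [-32, 152] -> [-192, 912] -> 2
  [-20, 23, -29, 42, -19, 3, -14, 48, -39] -> [80, -92, 116, -168, 76, -12, 56, -192, 156] -> [-92, 116, -168, 76, -12, 56, -192, 156] -> [-552, 696, -1008, 456, -72, 336, -1152, 936] -> 8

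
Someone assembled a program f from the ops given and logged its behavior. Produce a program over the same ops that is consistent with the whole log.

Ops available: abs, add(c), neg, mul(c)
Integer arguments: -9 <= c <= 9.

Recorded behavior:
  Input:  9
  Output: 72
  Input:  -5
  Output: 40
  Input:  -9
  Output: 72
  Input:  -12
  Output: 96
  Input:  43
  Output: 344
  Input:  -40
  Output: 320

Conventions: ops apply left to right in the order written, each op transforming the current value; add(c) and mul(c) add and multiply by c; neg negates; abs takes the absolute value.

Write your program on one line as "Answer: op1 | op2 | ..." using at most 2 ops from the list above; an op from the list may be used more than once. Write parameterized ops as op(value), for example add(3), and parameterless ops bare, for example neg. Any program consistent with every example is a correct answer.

abs | mul(8)

Check, running the answer program on each example:
  9 -> 9 -> 72
  -5 -> 5 -> 40
  -9 -> 9 -> 72
  -12 -> 12 -> 96
  43 -> 43 -> 344
  -40 -> 40 -> 320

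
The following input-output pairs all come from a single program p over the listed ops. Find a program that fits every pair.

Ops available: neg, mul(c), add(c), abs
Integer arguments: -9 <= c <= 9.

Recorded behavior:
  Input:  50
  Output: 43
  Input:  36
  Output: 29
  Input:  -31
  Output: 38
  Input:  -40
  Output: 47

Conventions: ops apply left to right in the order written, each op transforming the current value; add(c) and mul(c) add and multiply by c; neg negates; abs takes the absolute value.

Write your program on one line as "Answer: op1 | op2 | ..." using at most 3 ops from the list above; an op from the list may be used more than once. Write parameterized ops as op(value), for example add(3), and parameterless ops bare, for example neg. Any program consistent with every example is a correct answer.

add(-7) | abs

Check, running the answer program on each example:
  50 -> 43 -> 43
  36 -> 29 -> 29
  -31 -> -38 -> 38
  -40 -> -47 -> 47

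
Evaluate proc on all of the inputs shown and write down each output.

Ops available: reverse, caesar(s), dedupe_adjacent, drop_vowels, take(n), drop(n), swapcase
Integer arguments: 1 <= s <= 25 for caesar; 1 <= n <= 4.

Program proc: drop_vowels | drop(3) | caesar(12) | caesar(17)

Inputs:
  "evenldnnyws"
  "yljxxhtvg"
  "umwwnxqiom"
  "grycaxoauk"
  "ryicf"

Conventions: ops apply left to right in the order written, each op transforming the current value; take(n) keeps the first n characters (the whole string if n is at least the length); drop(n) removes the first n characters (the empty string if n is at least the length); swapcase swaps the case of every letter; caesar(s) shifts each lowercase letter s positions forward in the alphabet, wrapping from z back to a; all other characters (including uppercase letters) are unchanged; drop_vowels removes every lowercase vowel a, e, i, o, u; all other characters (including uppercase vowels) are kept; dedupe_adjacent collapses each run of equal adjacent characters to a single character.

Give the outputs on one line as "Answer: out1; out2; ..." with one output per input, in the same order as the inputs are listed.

"gqqbzv"; "aakwyj"; "qatp"; "fan"; "i"

Execution, op by op:
  "evenldnnyws" -> "vnldnnyws" -> "dnnyws" -> "pzzkie" -> "gqqbzv"
  "yljxxhtvg" -> "yljxxhtvg" -> "xxhtvg" -> "jjtfhs" -> "aakwyj"
  "umwwnxqiom" -> "mwwnxqm" -> "nxqm" -> "zjcy" -> "qatp"
  "grycaxoauk" -> "grycxk" -> "cxk" -> "ojw" -> "fan"
  "ryicf" -> "rycf" -> "f" -> "r" -> "i"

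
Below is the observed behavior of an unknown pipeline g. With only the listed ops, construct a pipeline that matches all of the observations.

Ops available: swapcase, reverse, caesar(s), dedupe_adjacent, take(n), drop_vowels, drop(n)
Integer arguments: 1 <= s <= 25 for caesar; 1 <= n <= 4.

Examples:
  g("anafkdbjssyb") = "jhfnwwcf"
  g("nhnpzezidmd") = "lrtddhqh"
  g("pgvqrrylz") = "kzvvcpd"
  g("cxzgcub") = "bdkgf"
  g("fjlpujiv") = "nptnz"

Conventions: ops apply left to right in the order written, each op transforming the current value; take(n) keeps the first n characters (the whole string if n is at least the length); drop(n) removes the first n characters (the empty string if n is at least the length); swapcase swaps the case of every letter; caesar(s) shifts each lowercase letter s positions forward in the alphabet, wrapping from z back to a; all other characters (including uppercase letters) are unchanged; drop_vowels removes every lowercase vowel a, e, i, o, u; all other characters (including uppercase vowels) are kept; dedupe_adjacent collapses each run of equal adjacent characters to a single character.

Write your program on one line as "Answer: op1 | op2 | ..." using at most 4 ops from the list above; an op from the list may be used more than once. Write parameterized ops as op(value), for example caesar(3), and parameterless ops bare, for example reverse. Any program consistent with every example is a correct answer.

drop_vowels | caesar(4) | drop(1) | drop_vowels

Check, running the answer program on each example:
  "anafkdbjssyb" -> "nfkdbjssyb" -> "rjohfnwwcf" -> "johfnwwcf" -> "jhfnwwcf"
  "nhnpzezidmd" -> "nhnpzzdmd" -> "rlrtddhqh" -> "lrtddhqh" -> "lrtddhqh"
  "pgvqrrylz" -> "pgvqrrylz" -> "tkzuvvcpd" -> "kzuvvcpd" -> "kzvvcpd"
  "cxzgcub" -> "cxzgcb" -> "gbdkgf" -> "bdkgf" -> "bdkgf"
  "fjlpujiv" -> "fjlpjv" -> "jnptnz" -> "nptnz" -> "nptnz"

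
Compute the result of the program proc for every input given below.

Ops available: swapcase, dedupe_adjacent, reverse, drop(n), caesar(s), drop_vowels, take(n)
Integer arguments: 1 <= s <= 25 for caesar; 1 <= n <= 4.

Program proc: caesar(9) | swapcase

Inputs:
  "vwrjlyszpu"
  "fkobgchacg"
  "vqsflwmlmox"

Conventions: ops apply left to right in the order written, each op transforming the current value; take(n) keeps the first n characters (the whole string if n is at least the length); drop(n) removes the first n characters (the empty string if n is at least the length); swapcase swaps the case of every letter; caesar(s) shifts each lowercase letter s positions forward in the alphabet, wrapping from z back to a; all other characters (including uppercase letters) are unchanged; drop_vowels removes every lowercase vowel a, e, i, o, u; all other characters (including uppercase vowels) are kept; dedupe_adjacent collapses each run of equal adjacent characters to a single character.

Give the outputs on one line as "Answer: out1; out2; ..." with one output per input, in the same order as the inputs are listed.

Execution, op by op:
  "vwrjlyszpu" -> "efasuhbiyd" -> "EFASUHBIYD"
  "fkobgchacg" -> "otxkplqjlp" -> "OTXKPLQJLP"
  "vqsflwmlmox" -> "ezboufvuvxg" -> "EZBOUFVUVXG"

"EFASUHBIYD"; "OTXKPLQJLP"; "EZBOUFVUVXG"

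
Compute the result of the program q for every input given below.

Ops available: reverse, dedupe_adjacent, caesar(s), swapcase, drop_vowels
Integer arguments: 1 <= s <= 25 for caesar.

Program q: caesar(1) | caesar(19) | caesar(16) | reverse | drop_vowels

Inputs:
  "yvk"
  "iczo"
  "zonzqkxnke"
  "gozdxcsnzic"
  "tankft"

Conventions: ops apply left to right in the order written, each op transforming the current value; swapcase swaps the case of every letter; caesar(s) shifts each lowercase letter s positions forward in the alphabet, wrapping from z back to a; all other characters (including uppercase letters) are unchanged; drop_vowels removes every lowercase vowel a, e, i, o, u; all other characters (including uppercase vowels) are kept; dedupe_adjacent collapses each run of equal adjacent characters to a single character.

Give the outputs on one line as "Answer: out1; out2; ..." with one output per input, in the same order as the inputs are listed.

"f"; "yjms"; "xhjxyj"; "msjxcmhnjyq"; "dpxkd"

Execution, op by op:
  "yvk" -> "zwl" -> "spe" -> "ifu" -> "ufi" -> "f"
  "iczo" -> "jdap" -> "cwti" -> "smjy" -> "yjms" -> "yjms"
  "zonzqkxnke" -> "apoarlyolf" -> "tihtkerhey" -> "jyxjauhxuo" -> "ouxhuajxyj" -> "xhjxyj"
  "gozdxcsnzic" -> "hpaeydtoajd" -> "aitxrwmhtcw" -> "qyjnhmcxjsm" -> "msjxcmhnjyq" -> "msjxcmhnjyq"
  "tankft" -> "ubolgu" -> "nuhezn" -> "dkxupd" -> "dpuxkd" -> "dpxkd"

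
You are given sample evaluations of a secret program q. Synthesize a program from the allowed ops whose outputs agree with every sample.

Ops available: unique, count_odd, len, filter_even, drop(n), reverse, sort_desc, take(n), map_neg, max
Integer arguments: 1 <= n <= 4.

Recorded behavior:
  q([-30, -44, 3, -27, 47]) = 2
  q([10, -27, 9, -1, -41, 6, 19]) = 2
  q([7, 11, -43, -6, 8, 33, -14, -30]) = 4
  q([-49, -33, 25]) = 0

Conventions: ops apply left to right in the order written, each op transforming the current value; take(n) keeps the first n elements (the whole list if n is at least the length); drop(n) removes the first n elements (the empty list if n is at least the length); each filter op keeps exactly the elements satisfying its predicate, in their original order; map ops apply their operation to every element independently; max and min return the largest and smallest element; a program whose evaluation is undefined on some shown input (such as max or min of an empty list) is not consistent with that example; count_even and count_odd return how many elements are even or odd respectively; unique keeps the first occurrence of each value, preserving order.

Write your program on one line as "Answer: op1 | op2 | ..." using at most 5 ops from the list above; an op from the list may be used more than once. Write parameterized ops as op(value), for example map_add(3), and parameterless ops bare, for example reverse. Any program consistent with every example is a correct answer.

filter_even | sort_desc | map_neg | len

Check, running the answer program on each example:
  [-30, -44, 3, -27, 47] -> [-30, -44] -> [-30, -44] -> [30, 44] -> 2
  [10, -27, 9, -1, -41, 6, 19] -> [10, 6] -> [10, 6] -> [-10, -6] -> 2
  [7, 11, -43, -6, 8, 33, -14, -30] -> [-6, 8, -14, -30] -> [8, -6, -14, -30] -> [-8, 6, 14, 30] -> 4
  [-49, -33, 25] -> [] -> [] -> [] -> 0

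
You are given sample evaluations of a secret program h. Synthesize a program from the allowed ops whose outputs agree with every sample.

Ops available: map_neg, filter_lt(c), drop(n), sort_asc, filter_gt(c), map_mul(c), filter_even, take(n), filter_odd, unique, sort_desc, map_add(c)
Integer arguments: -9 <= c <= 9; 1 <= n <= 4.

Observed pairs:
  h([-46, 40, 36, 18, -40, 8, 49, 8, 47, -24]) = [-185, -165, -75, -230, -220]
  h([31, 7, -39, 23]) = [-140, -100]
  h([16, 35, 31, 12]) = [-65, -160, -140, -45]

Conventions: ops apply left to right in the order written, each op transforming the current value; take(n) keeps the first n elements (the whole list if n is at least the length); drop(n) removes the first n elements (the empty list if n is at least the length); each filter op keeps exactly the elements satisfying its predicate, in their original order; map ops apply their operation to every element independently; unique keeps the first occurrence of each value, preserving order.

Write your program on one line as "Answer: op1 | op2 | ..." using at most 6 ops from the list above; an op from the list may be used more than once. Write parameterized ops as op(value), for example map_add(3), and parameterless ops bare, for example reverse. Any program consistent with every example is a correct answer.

map_add(-4) | map_neg | filter_lt(-7) | map_mul(5) | map_add(-5)

Check, running the answer program on each example:
  [-46, 40, 36, 18, -40, 8, 49, 8, 47, -24] -> [-50, 36, 32, 14, -44, 4, 45, 4, 43, -28] -> [50, -36, -32, -14, 44, -4, -45, -4, -43, 28] -> [-36, -32, -14, -45, -43] -> [-180, -160, -70, -225, -215] -> [-185, -165, -75, -230, -220]
  [31, 7, -39, 23] -> [27, 3, -43, 19] -> [-27, -3, 43, -19] -> [-27, -19] -> [-135, -95] -> [-140, -100]
  [16, 35, 31, 12] -> [12, 31, 27, 8] -> [-12, -31, -27, -8] -> [-12, -31, -27, -8] -> [-60, -155, -135, -40] -> [-65, -160, -140, -45]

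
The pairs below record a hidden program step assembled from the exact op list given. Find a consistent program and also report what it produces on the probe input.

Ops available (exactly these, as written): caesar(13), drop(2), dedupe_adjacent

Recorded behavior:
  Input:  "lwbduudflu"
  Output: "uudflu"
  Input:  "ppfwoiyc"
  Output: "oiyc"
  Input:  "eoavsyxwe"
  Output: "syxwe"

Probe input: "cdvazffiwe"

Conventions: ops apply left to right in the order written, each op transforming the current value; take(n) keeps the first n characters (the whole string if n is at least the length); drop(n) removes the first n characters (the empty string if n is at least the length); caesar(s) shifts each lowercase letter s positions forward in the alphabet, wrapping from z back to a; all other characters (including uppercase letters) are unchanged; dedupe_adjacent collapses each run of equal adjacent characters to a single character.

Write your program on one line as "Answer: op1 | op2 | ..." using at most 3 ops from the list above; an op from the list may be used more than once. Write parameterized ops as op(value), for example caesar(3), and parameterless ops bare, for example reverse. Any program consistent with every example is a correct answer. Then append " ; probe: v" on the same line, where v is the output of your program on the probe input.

drop(2) | drop(2) ; probe: "zffiwe"

Check, running the answer program on each example:
  "lwbduudflu" -> "bduudflu" -> "uudflu"
  "ppfwoiyc" -> "fwoiyc" -> "oiyc"
  "eoavsyxwe" -> "avsyxwe" -> "syxwe"
  probe: "cdvazffiwe" -> "vazffiwe" -> "zffiwe"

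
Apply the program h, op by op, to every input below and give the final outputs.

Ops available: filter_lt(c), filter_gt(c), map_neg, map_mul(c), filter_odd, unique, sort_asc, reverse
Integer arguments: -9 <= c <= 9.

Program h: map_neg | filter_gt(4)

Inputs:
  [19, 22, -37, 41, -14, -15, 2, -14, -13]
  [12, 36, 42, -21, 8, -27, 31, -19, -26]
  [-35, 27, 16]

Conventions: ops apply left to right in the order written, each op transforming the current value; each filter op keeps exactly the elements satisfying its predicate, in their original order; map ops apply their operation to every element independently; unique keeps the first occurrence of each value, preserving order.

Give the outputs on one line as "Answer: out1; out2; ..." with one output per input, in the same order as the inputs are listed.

[37, 14, 15, 14, 13]; [21, 27, 19, 26]; [35]

Execution, op by op:
  [19, 22, -37, 41, -14, -15, 2, -14, -13] -> [-19, -22, 37, -41, 14, 15, -2, 14, 13] -> [37, 14, 15, 14, 13]
  [12, 36, 42, -21, 8, -27, 31, -19, -26] -> [-12, -36, -42, 21, -8, 27, -31, 19, 26] -> [21, 27, 19, 26]
  [-35, 27, 16] -> [35, -27, -16] -> [35]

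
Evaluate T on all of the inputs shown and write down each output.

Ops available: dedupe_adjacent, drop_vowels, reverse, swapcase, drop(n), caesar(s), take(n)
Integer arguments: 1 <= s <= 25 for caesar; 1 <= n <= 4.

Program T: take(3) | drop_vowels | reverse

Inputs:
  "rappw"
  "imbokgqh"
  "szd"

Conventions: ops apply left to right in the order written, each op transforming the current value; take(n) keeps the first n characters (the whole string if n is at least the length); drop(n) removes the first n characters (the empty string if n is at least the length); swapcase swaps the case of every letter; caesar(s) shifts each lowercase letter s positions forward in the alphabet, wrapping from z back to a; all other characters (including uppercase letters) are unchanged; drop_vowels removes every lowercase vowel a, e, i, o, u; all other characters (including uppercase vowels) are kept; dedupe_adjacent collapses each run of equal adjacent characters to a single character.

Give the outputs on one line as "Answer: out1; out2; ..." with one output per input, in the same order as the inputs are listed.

Execution, op by op:
  "rappw" -> "rap" -> "rp" -> "pr"
  "imbokgqh" -> "imb" -> "mb" -> "bm"
  "szd" -> "szd" -> "szd" -> "dzs"

"pr"; "bm"; "dzs"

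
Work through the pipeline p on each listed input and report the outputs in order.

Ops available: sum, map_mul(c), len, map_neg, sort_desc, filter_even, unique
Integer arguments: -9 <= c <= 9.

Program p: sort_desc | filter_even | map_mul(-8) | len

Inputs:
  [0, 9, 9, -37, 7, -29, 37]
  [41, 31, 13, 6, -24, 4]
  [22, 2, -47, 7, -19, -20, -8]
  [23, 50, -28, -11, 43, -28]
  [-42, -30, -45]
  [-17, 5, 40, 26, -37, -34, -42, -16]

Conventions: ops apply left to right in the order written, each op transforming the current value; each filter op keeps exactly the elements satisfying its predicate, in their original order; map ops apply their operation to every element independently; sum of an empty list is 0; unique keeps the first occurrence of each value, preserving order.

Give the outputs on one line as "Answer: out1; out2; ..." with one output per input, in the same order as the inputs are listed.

1; 3; 4; 3; 2; 5

Execution, op by op:
  [0, 9, 9, -37, 7, -29, 37] -> [37, 9, 9, 7, 0, -29, -37] -> [0] -> [0] -> 1
  [41, 31, 13, 6, -24, 4] -> [41, 31, 13, 6, 4, -24] -> [6, 4, -24] -> [-48, -32, 192] -> 3
  [22, 2, -47, 7, -19, -20, -8] -> [22, 7, 2, -8, -19, -20, -47] -> [22, 2, -8, -20] -> [-176, -16, 64, 160] -> 4
  [23, 50, -28, -11, 43, -28] -> [50, 43, 23, -11, -28, -28] -> [50, -28, -28] -> [-400, 224, 224] -> 3
  [-42, -30, -45] -> [-30, -42, -45] -> [-30, -42] -> [240, 336] -> 2
  [-17, 5, 40, 26, -37, -34, -42, -16] -> [40, 26, 5, -16, -17, -34, -37, -42] -> [40, 26, -16, -34, -42] -> [-320, -208, 128, 272, 336] -> 5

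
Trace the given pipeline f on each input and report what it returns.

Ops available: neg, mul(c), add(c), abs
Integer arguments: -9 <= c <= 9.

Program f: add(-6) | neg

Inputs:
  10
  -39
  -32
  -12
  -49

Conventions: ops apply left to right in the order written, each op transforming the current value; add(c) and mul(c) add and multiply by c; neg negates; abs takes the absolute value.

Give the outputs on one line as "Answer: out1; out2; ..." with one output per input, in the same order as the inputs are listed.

Execution, op by op:
  10 -> 4 -> -4
  -39 -> -45 -> 45
  -32 -> -38 -> 38
  -12 -> -18 -> 18
  -49 -> -55 -> 55

-4; 45; 38; 18; 55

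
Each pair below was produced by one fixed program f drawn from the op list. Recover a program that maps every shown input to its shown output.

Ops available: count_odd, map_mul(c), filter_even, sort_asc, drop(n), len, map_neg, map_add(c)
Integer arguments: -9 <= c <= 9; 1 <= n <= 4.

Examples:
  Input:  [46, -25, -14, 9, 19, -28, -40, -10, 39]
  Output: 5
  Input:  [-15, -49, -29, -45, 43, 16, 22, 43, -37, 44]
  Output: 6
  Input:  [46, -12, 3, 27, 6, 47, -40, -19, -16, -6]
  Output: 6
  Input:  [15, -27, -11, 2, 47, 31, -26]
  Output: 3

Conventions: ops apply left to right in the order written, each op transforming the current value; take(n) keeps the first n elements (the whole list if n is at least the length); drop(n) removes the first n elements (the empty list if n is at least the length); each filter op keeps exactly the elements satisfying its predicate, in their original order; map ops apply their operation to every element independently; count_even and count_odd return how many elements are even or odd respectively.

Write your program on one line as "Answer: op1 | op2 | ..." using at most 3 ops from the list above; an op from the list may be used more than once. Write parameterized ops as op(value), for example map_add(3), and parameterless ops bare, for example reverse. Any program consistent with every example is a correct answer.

map_neg | drop(4) | len

Check, running the answer program on each example:
  [46, -25, -14, 9, 19, -28, -40, -10, 39] -> [-46, 25, 14, -9, -19, 28, 40, 10, -39] -> [-19, 28, 40, 10, -39] -> 5
  [-15, -49, -29, -45, 43, 16, 22, 43, -37, 44] -> [15, 49, 29, 45, -43, -16, -22, -43, 37, -44] -> [-43, -16, -22, -43, 37, -44] -> 6
  [46, -12, 3, 27, 6, 47, -40, -19, -16, -6] -> [-46, 12, -3, -27, -6, -47, 40, 19, 16, 6] -> [-6, -47, 40, 19, 16, 6] -> 6
  [15, -27, -11, 2, 47, 31, -26] -> [-15, 27, 11, -2, -47, -31, 26] -> [-47, -31, 26] -> 3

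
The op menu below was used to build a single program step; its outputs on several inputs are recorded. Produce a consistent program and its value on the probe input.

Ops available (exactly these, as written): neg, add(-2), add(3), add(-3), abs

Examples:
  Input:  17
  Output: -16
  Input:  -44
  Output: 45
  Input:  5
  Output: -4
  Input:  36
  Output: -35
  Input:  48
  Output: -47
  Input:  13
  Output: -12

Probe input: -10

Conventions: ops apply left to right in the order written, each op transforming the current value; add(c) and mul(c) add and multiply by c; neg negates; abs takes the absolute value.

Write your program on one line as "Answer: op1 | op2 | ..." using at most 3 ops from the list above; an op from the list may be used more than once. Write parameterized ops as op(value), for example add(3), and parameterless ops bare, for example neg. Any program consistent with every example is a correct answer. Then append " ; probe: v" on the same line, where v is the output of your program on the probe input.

add(-3) | neg | add(-2) ; probe: 11

Check, running the answer program on each example:
  17 -> 14 -> -14 -> -16
  -44 -> -47 -> 47 -> 45
  5 -> 2 -> -2 -> -4
  36 -> 33 -> -33 -> -35
  48 -> 45 -> -45 -> -47
  13 -> 10 -> -10 -> -12
  probe: -10 -> -13 -> 13 -> 11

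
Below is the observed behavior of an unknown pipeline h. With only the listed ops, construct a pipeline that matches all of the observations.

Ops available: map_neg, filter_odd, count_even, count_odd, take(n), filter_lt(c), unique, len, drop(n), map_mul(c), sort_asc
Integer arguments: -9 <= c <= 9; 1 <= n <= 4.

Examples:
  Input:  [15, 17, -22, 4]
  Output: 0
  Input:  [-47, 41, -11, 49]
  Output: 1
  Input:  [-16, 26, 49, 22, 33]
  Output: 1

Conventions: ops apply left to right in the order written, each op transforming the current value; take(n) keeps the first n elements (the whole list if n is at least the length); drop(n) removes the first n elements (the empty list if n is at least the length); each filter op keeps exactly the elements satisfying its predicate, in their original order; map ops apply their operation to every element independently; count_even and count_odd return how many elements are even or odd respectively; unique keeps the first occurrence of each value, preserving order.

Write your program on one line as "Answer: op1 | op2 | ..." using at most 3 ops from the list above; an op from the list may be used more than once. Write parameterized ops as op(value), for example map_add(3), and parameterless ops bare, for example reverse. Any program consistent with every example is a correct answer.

drop(3) | count_odd

Check, running the answer program on each example:
  [15, 17, -22, 4] -> [4] -> 0
  [-47, 41, -11, 49] -> [49] -> 1
  [-16, 26, 49, 22, 33] -> [22, 33] -> 1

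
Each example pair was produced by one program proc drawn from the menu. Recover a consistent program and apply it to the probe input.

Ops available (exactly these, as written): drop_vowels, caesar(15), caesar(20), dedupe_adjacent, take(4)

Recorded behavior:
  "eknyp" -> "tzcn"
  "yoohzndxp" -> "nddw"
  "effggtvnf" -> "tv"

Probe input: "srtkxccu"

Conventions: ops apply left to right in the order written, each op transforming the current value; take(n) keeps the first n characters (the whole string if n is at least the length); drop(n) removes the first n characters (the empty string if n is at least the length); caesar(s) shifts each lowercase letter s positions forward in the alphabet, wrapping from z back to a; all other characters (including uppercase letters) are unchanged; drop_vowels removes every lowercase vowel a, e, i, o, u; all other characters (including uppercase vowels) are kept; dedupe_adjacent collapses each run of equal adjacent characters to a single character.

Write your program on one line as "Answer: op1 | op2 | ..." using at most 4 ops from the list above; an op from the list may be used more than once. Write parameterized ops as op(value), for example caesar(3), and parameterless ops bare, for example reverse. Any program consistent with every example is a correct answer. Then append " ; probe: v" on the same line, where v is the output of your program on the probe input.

take(4) | caesar(15) | drop_vowels ; probe: "hgz"

Check, running the answer program on each example:
  "eknyp" -> "ekny" -> "tzcn" -> "tzcn"
  "yoohzndxp" -> "yooh" -> "nddw" -> "nddw"
  "effggtvnf" -> "effg" -> "tuuv" -> "tv"
  probe: "srtkxccu" -> "srtk" -> "hgiz" -> "hgz"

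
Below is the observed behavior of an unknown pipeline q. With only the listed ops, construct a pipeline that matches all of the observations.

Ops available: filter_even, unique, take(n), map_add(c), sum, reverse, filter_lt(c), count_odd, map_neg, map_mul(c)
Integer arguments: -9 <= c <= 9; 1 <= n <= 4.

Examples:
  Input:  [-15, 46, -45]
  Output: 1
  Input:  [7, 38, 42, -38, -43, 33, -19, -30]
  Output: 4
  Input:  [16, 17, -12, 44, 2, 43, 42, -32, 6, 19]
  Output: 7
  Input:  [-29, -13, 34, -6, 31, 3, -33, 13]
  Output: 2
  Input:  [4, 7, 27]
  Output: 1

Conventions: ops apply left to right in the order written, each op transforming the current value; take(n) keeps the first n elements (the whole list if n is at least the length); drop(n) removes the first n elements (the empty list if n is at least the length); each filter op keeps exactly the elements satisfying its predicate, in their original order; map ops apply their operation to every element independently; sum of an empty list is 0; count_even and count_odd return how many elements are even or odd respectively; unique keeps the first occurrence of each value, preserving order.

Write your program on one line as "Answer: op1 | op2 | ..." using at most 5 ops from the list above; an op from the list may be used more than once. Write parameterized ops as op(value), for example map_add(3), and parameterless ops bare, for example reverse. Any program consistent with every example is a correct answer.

reverse | map_neg | map_add(-3) | map_neg | count_odd

Check, running the answer program on each example:
  [-15, 46, -45] -> [-45, 46, -15] -> [45, -46, 15] -> [42, -49, 12] -> [-42, 49, -12] -> 1
  [7, 38, 42, -38, -43, 33, -19, -30] -> [-30, -19, 33, -43, -38, 42, 38, 7] -> [30, 19, -33, 43, 38, -42, -38, -7] -> [27, 16, -36, 40, 35, -45, -41, -10] -> [-27, -16, 36, -40, -35, 45, 41, 10] -> 4
  [16, 17, -12, 44, 2, 43, 42, -32, 6, 19] -> [19, 6, -32, 42, 43, 2, 44, -12, 17, 16] -> [-19, -6, 32, -42, -43, -2, -44, 12, -17, -16] -> [-22, -9, 29, -45, -46, -5, -47, 9, -20, -19] -> [22, 9, -29, 45, 46, 5, 47, -9, 20, 19] -> 7
  [-29, -13, 34, -6, 31, 3, -33, 13] -> [13, -33, 3, 31, -6, 34, -13, -29] -> [-13, 33, -3, -31, 6, -34, 13, 29] -> [-16, 30, -6, -34, 3, -37, 10, 26] -> [16, -30, 6, 34, -3, 37, -10, -26] -> 2
  [4, 7, 27] -> [27, 7, 4] -> [-27, -7, -4] -> [-30, -10, -7] -> [30, 10, 7] -> 1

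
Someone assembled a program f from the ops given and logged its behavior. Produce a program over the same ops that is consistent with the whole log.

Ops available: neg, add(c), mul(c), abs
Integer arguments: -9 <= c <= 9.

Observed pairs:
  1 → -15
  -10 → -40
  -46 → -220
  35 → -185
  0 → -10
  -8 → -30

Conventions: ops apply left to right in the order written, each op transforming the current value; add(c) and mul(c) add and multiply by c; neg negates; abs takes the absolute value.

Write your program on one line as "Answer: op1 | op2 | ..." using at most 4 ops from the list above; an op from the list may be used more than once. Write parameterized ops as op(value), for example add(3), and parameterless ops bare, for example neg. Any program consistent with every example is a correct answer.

add(2) | abs | mul(-5)

Check, running the answer program on each example:
  1 -> 3 -> 3 -> -15
  -10 -> -8 -> 8 -> -40
  -46 -> -44 -> 44 -> -220
  35 -> 37 -> 37 -> -185
  0 -> 2 -> 2 -> -10
  -8 -> -6 -> 6 -> -30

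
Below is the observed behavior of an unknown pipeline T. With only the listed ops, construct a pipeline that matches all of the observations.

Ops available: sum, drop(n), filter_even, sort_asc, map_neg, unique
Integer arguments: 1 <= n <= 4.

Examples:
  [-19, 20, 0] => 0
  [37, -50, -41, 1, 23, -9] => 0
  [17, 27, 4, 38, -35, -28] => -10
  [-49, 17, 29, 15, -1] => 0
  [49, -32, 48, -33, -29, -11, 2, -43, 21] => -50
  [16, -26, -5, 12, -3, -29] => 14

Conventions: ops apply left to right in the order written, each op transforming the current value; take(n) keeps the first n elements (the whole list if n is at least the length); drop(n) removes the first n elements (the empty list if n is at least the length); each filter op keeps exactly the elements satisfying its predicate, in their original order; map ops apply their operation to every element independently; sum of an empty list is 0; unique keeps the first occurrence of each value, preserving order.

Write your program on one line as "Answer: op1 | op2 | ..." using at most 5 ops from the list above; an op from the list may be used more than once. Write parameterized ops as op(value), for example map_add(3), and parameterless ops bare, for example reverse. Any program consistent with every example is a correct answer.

filter_even | drop(1) | map_neg | sum

Check, running the answer program on each example:
  [-19, 20, 0] -> [20, 0] -> [0] -> [0] -> 0
  [37, -50, -41, 1, 23, -9] -> [-50] -> [] -> [] -> 0
  [17, 27, 4, 38, -35, -28] -> [4, 38, -28] -> [38, -28] -> [-38, 28] -> -10
  [-49, 17, 29, 15, -1] -> [] -> [] -> [] -> 0
  [49, -32, 48, -33, -29, -11, 2, -43, 21] -> [-32, 48, 2] -> [48, 2] -> [-48, -2] -> -50
  [16, -26, -5, 12, -3, -29] -> [16, -26, 12] -> [-26, 12] -> [26, -12] -> 14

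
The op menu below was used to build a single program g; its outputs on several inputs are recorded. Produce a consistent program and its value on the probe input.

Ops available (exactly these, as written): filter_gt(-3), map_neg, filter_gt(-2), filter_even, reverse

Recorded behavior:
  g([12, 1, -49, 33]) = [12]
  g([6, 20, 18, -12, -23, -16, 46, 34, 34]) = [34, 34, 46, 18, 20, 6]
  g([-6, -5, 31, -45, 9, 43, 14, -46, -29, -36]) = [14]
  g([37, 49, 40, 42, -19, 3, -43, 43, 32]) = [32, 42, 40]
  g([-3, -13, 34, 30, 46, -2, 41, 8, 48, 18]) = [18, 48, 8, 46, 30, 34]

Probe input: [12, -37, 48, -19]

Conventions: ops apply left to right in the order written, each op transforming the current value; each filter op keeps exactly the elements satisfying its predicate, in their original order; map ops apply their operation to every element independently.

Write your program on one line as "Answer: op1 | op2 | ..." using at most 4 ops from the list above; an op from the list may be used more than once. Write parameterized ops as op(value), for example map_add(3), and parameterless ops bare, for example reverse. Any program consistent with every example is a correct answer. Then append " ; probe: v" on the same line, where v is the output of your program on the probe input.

reverse | filter_gt(-2) | filter_even ; probe: [48, 12]

Check, running the answer program on each example:
  [12, 1, -49, 33] -> [33, -49, 1, 12] -> [33, 1, 12] -> [12]
  [6, 20, 18, -12, -23, -16, 46, 34, 34] -> [34, 34, 46, -16, -23, -12, 18, 20, 6] -> [34, 34, 46, 18, 20, 6] -> [34, 34, 46, 18, 20, 6]
  [-6, -5, 31, -45, 9, 43, 14, -46, -29, -36] -> [-36, -29, -46, 14, 43, 9, -45, 31, -5, -6] -> [14, 43, 9, 31] -> [14]
  [37, 49, 40, 42, -19, 3, -43, 43, 32] -> [32, 43, -43, 3, -19, 42, 40, 49, 37] -> [32, 43, 3, 42, 40, 49, 37] -> [32, 42, 40]
  [-3, -13, 34, 30, 46, -2, 41, 8, 48, 18] -> [18, 48, 8, 41, -2, 46, 30, 34, -13, -3] -> [18, 48, 8, 41, 46, 30, 34] -> [18, 48, 8, 46, 30, 34]
  probe: [12, -37, 48, -19] -> [-19, 48, -37, 12] -> [48, 12] -> [48, 12]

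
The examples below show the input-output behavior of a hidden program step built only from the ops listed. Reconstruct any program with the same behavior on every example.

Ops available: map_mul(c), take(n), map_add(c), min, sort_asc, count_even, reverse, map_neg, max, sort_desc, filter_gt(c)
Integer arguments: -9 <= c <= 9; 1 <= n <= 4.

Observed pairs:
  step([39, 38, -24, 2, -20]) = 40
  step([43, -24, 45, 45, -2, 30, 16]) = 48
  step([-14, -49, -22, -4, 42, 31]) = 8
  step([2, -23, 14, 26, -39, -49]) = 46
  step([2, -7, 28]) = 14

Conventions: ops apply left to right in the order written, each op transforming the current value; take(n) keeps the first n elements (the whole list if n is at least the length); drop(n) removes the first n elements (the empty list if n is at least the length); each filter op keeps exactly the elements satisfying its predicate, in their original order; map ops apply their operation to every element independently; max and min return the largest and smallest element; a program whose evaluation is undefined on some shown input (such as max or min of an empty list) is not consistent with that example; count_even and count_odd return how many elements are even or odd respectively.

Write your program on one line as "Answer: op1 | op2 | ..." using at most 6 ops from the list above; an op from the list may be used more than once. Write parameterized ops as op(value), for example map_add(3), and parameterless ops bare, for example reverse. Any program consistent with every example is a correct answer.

reverse | map_mul(-2) | filter_gt(-5) | reverse | filter_gt(5) | min

Check, running the answer program on each example:
  [39, 38, -24, 2, -20] -> [-20, 2, -24, 38, 39] -> [40, -4, 48, -76, -78] -> [40, -4, 48] -> [48, -4, 40] -> [48, 40] -> 40
  [43, -24, 45, 45, -2, 30, 16] -> [16, 30, -2, 45, 45, -24, 43] -> [-32, -60, 4, -90, -90, 48, -86] -> [4, 48] -> [48, 4] -> [48] -> 48
  [-14, -49, -22, -4, 42, 31] -> [31, 42, -4, -22, -49, -14] -> [-62, -84, 8, 44, 98, 28] -> [8, 44, 98, 28] -> [28, 98, 44, 8] -> [28, 98, 44, 8] -> 8
  [2, -23, 14, 26, -39, -49] -> [-49, -39, 26, 14, -23, 2] -> [98, 78, -52, -28, 46, -4] -> [98, 78, 46, -4] -> [-4, 46, 78, 98] -> [46, 78, 98] -> 46
  [2, -7, 28] -> [28, -7, 2] -> [-56, 14, -4] -> [14, -4] -> [-4, 14] -> [14] -> 14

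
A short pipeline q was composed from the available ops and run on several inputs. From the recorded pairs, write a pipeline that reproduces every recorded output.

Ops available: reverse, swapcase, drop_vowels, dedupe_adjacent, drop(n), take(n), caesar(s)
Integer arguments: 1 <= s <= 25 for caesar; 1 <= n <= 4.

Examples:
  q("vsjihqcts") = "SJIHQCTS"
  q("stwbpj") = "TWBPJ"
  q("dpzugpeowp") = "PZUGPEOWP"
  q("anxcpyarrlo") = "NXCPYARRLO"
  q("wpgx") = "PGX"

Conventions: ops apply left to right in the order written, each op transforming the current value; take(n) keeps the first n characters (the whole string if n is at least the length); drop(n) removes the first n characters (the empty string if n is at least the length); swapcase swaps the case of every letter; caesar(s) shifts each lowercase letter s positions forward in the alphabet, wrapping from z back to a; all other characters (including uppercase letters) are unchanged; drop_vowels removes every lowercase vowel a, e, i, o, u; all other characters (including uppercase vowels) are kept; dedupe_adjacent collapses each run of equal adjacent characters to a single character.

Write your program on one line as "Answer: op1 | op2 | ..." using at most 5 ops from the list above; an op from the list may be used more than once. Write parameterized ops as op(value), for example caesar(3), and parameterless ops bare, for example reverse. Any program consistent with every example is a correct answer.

drop(1) | reverse | swapcase | reverse

Check, running the answer program on each example:
  "vsjihqcts" -> "sjihqcts" -> "stcqhijs" -> "STCQHIJS" -> "SJIHQCTS"
  "stwbpj" -> "twbpj" -> "jpbwt" -> "JPBWT" -> "TWBPJ"
  "dpzugpeowp" -> "pzugpeowp" -> "pwoepguzp" -> "PWOEPGUZP" -> "PZUGPEOWP"
  "anxcpyarrlo" -> "nxcpyarrlo" -> "olrraypcxn" -> "OLRRAYPCXN" -> "NXCPYARRLO"
  "wpgx" -> "pgx" -> "xgp" -> "XGP" -> "PGX"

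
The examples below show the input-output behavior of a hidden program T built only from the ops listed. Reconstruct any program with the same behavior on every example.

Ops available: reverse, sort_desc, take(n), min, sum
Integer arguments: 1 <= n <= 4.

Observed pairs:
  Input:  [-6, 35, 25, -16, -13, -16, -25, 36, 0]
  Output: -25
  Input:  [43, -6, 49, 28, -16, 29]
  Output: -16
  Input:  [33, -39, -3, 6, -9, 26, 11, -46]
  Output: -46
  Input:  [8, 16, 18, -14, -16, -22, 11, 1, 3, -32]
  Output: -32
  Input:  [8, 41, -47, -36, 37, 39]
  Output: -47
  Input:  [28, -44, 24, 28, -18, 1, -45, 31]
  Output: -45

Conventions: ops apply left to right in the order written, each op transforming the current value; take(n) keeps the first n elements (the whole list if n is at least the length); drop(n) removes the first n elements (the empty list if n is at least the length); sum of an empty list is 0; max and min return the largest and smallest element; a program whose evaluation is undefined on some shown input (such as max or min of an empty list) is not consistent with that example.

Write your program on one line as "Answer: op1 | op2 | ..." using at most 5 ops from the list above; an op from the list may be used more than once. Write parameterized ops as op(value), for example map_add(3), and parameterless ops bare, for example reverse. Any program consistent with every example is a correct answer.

sort_desc | reverse | take(4) | take(1) | sum

Check, running the answer program on each example:
  [-6, 35, 25, -16, -13, -16, -25, 36, 0] -> [36, 35, 25, 0, -6, -13, -16, -16, -25] -> [-25, -16, -16, -13, -6, 0, 25, 35, 36] -> [-25, -16, -16, -13] -> [-25] -> -25
  [43, -6, 49, 28, -16, 29] -> [49, 43, 29, 28, -6, -16] -> [-16, -6, 28, 29, 43, 49] -> [-16, -6, 28, 29] -> [-16] -> -16
  [33, -39, -3, 6, -9, 26, 11, -46] -> [33, 26, 11, 6, -3, -9, -39, -46] -> [-46, -39, -9, -3, 6, 11, 26, 33] -> [-46, -39, -9, -3] -> [-46] -> -46
  [8, 16, 18, -14, -16, -22, 11, 1, 3, -32] -> [18, 16, 11, 8, 3, 1, -14, -16, -22, -32] -> [-32, -22, -16, -14, 1, 3, 8, 11, 16, 18] -> [-32, -22, -16, -14] -> [-32] -> -32
  [8, 41, -47, -36, 37, 39] -> [41, 39, 37, 8, -36, -47] -> [-47, -36, 8, 37, 39, 41] -> [-47, -36, 8, 37] -> [-47] -> -47
  [28, -44, 24, 28, -18, 1, -45, 31] -> [31, 28, 28, 24, 1, -18, -44, -45] -> [-45, -44, -18, 1, 24, 28, 28, 31] -> [-45, -44, -18, 1] -> [-45] -> -45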